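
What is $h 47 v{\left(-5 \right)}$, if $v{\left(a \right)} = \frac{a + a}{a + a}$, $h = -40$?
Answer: $-1880$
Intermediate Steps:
$v{\left(a \right)} = 1$ ($v{\left(a \right)} = \frac{2 a}{2 a} = 2 a \frac{1}{2 a} = 1$)
$h 47 v{\left(-5 \right)} = \left(-40\right) 47 \cdot 1 = \left(-1880\right) 1 = -1880$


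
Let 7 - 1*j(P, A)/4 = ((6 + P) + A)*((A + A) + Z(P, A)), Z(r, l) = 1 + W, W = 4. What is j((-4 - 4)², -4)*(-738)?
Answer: -605160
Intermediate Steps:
Z(r, l) = 5 (Z(r, l) = 1 + 4 = 5)
j(P, A) = 28 - 4*(5 + 2*A)*(6 + A + P) (j(P, A) = 28 - 4*((6 + P) + A)*((A + A) + 5) = 28 - 4*(6 + A + P)*(2*A + 5) = 28 - 4*(6 + A + P)*(5 + 2*A) = 28 - 4*(5 + 2*A)*(6 + A + P))
j((-4 - 4)², -4)*(-738) = (-92 - 68*(-4) - 20*(-4 - 4)² - 8*(-4)² - 8*(-4)*(-4 - 4)²)*(-738) = (-92 + 272 - 20*(-8)² - 8*16 - 8*(-4)*(-8)²)*(-738) = (-92 + 272 - 20*64 - 128 - 8*(-4)*64)*(-738) = (-92 + 272 - 1280 - 128 + 2048)*(-738) = 820*(-738) = -605160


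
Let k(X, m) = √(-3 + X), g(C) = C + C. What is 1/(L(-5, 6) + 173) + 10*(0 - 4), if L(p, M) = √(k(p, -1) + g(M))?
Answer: -40 + 1/(173 + √(12 + 2*I*√2)) ≈ -39.994 - 1.3018e-5*I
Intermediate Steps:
g(C) = 2*C
L(p, M) = √(√(-3 + p) + 2*M)
1/(L(-5, 6) + 173) + 10*(0 - 4) = 1/(√(√(-3 - 5) + 2*6) + 173) + 10*(0 - 4) = 1/(√(√(-8) + 12) + 173) + 10*(-4) = 1/(√(2*I*√2 + 12) + 173) - 40 = 1/(√(12 + 2*I*√2) + 173) - 40 = 1/(173 + √(12 + 2*I*√2)) - 40 = -40 + 1/(173 + √(12 + 2*I*√2))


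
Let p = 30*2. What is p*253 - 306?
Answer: 14874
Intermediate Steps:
p = 60
p*253 - 306 = 60*253 - 306 = 15180 - 306 = 14874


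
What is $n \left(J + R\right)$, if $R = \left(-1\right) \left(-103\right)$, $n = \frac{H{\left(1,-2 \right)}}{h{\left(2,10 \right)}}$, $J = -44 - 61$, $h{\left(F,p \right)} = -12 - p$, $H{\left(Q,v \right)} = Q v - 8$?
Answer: $- \frac{10}{11} \approx -0.90909$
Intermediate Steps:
$H{\left(Q,v \right)} = -8 + Q v$
$J = -105$
$n = \frac{5}{11}$ ($n = \frac{-8 + 1 \left(-2\right)}{-12 - 10} = \frac{-8 - 2}{-12 - 10} = - \frac{10}{-22} = \left(-10\right) \left(- \frac{1}{22}\right) = \frac{5}{11} \approx 0.45455$)
$R = 103$
$n \left(J + R\right) = \frac{5 \left(-105 + 103\right)}{11} = \frac{5}{11} \left(-2\right) = - \frac{10}{11}$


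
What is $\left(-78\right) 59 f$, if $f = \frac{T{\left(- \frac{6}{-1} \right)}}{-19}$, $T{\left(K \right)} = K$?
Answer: $\frac{27612}{19} \approx 1453.3$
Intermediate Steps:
$f = - \frac{6}{19}$ ($f = \frac{\left(-6\right) \frac{1}{-1}}{-19} = \left(-6\right) \left(-1\right) \left(- \frac{1}{19}\right) = 6 \left(- \frac{1}{19}\right) = - \frac{6}{19} \approx -0.31579$)
$\left(-78\right) 59 f = \left(-78\right) 59 \left(- \frac{6}{19}\right) = \left(-4602\right) \left(- \frac{6}{19}\right) = \frac{27612}{19}$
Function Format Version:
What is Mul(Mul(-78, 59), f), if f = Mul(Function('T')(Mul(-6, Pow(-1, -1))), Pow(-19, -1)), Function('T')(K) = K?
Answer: Rational(27612, 19) ≈ 1453.3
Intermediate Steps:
f = Rational(-6, 19) (f = Mul(Mul(-6, Pow(-1, -1)), Pow(-19, -1)) = Mul(Mul(-6, -1), Rational(-1, 19)) = Mul(6, Rational(-1, 19)) = Rational(-6, 19) ≈ -0.31579)
Mul(Mul(-78, 59), f) = Mul(Mul(-78, 59), Rational(-6, 19)) = Mul(-4602, Rational(-6, 19)) = Rational(27612, 19)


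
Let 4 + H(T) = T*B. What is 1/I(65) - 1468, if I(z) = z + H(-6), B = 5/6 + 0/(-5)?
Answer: -82207/56 ≈ -1468.0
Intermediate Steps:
B = 5/6 (B = 5*(1/6) + 0*(-1/5) = 5/6 + 0 = 5/6 ≈ 0.83333)
H(T) = -4 + 5*T/6 (H(T) = -4 + T*(5/6) = -4 + 5*T/6)
I(z) = -9 + z (I(z) = z + (-4 + (5/6)*(-6)) = z + (-4 - 5) = z - 9 = -9 + z)
1/I(65) - 1468 = 1/(-9 + 65) - 1468 = 1/56 - 1468 = -82207/56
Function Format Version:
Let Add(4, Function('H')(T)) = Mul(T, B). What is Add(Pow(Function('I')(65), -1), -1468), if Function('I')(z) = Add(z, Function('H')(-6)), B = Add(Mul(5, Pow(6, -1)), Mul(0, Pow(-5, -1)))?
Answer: Rational(-82207, 56) ≈ -1468.0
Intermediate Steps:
B = Rational(5, 6) (B = Add(Mul(5, Rational(1, 6)), Mul(0, Rational(-1, 5))) = Add(Rational(5, 6), 0) = Rational(5, 6) ≈ 0.83333)
Function('H')(T) = Add(-4, Mul(Rational(5, 6), T)) (Function('H')(T) = Add(-4, Mul(T, Rational(5, 6))) = Add(-4, Mul(Rational(5, 6), T)))
Function('I')(z) = Add(-9, z) (Function('I')(z) = Add(z, Add(-4, Mul(Rational(5, 6), -6))) = Add(z, Add(-4, -5)) = Add(z, -9) = Add(-9, z))
Add(Pow(Function('I')(65), -1), -1468) = Add(Pow(Add(-9, 65), -1), -1468) = Add(Pow(56, -1), -1468) = Add(Rational(1, 56), -1468) = Rational(-82207, 56)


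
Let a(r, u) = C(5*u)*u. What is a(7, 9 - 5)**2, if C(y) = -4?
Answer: 256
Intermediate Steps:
a(r, u) = -4*u
a(7, 9 - 5)**2 = (-4*(9 - 5))**2 = (-4*4)**2 = (-16)**2 = 256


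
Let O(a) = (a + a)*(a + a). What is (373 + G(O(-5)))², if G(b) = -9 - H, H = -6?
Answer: 136900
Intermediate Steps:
O(a) = 4*a² (O(a) = (2*a)*(2*a) = 4*a²)
G(b) = -3 (G(b) = -9 - 1*(-6) = -9 + 6 = -3)
(373 + G(O(-5)))² = (373 - 3)² = 370² = 136900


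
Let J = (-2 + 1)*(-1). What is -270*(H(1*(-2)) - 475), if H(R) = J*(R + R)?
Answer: 129330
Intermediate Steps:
J = 1 (J = -1*(-1) = 1)
H(R) = 2*R (H(R) = 1*(R + R) = 1*(2*R) = 2*R)
-270*(H(1*(-2)) - 475) = -270*(2*(1*(-2)) - 475) = -270*(2*(-2) - 475) = -270*(-4 - 475) = -270*(-479) = 129330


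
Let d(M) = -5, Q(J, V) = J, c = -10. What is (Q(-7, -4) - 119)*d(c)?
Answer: 630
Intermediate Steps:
(Q(-7, -4) - 119)*d(c) = (-7 - 119)*(-5) = -126*(-5) = 630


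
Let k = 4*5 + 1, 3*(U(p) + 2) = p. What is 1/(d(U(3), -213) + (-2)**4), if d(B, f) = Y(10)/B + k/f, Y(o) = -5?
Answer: 71/1484 ≈ 0.047844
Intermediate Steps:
U(p) = -2 + p/3
k = 21 (k = 20 + 1 = 21)
d(B, f) = -5/B + 21/f
1/(d(U(3), -213) + (-2)**4) = 1/((-5/(-2 + (1/3)*3) + 21/(-213)) + (-2)**4) = 1/((-5/(-2 + 1) + 21*(-1/213)) + 16) = 1/((-5/(-1) - 7/71) + 16) = 1/((-5*(-1) - 7/71) + 16) = 1/((5 - 7/71) + 16) = 1/(348/71 + 16) = 1/(1484/71) = 71/1484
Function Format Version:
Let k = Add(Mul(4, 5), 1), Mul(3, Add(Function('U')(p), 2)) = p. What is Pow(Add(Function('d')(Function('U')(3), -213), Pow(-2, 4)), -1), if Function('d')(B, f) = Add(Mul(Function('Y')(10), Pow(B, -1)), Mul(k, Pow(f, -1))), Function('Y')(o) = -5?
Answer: Rational(71, 1484) ≈ 0.047844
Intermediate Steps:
Function('U')(p) = Add(-2, Mul(Rational(1, 3), p))
k = 21 (k = Add(20, 1) = 21)
Function('d')(B, f) = Add(Mul(-5, Pow(B, -1)), Mul(21, Pow(f, -1)))
Pow(Add(Function('d')(Function('U')(3), -213), Pow(-2, 4)), -1) = Pow(Add(Add(Mul(-5, Pow(Add(-2, Mul(Rational(1, 3), 3)), -1)), Mul(21, Pow(-213, -1))), Pow(-2, 4)), -1) = Pow(Add(Add(Mul(-5, Pow(Add(-2, 1), -1)), Mul(21, Rational(-1, 213))), 16), -1) = Pow(Add(Add(Mul(-5, Pow(-1, -1)), Rational(-7, 71)), 16), -1) = Pow(Add(Add(Mul(-5, -1), Rational(-7, 71)), 16), -1) = Pow(Add(Add(5, Rational(-7, 71)), 16), -1) = Pow(Add(Rational(348, 71), 16), -1) = Pow(Rational(1484, 71), -1) = Rational(71, 1484)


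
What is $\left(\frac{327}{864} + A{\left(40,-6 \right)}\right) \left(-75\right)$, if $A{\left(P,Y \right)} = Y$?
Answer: $\frac{40475}{96} \approx 421.61$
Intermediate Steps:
$\left(\frac{327}{864} + A{\left(40,-6 \right)}\right) \left(-75\right) = \left(\frac{327}{864} - 6\right) \left(-75\right) = \left(327 \cdot \frac{1}{864} - 6\right) \left(-75\right) = \left(\frac{109}{288} - 6\right) \left(-75\right) = \left(- \frac{1619}{288}\right) \left(-75\right) = \frac{40475}{96}$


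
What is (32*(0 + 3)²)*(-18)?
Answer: -5184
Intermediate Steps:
(32*(0 + 3)²)*(-18) = (32*3²)*(-18) = (32*9)*(-18) = 288*(-18) = -5184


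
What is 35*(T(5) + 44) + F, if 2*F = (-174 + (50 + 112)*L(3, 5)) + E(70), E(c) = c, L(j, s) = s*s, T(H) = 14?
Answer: 4003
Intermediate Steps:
L(j, s) = s²
F = 1973 (F = ((-174 + (50 + 112)*5²) + 70)/2 = ((-174 + 162*25) + 70)/2 = ((-174 + 4050) + 70)/2 = (3876 + 70)/2 = (½)*3946 = 1973)
35*(T(5) + 44) + F = 35*(14 + 44) + 1973 = 35*58 + 1973 = 2030 + 1973 = 4003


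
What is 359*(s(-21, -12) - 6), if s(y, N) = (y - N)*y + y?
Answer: 58158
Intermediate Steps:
s(y, N) = y + y*(y - N) (s(y, N) = y*(y - N) + y = y + y*(y - N))
359*(s(-21, -12) - 6) = 359*(-21*(1 - 21 - 1*(-12)) - 6) = 359*(-21*(1 - 21 + 12) - 6) = 359*(-21*(-8) - 6) = 359*(168 - 6) = 359*162 = 58158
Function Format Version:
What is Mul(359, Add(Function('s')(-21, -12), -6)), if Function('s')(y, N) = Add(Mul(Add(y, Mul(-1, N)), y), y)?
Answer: 58158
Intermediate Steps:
Function('s')(y, N) = Add(y, Mul(y, Add(y, Mul(-1, N)))) (Function('s')(y, N) = Add(Mul(y, Add(y, Mul(-1, N))), y) = Add(y, Mul(y, Add(y, Mul(-1, N)))))
Mul(359, Add(Function('s')(-21, -12), -6)) = Mul(359, Add(Mul(-21, Add(1, -21, Mul(-1, -12))), -6)) = Mul(359, Add(Mul(-21, Add(1, -21, 12)), -6)) = Mul(359, Add(Mul(-21, -8), -6)) = Mul(359, Add(168, -6)) = Mul(359, 162) = 58158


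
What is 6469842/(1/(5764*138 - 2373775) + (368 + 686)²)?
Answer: 3403876610602/584468830729 ≈ 5.8239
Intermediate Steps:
6469842/(1/(5764*138 - 2373775) + (368 + 686)²) = 6469842/(1/(795432 - 2373775) + 1054²) = 6469842/(1/(-1578343) + 1110916) = 6469842/(-1/1578343 + 1110916) = 6469842/(1753406492187/1578343) = 6469842*(1578343/1753406492187) = 3403876610602/584468830729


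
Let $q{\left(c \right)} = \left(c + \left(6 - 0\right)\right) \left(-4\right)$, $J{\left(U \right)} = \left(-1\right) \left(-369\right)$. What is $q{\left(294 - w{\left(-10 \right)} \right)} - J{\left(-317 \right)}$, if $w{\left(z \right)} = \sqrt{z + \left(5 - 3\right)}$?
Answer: $-1569 + 8 i \sqrt{2} \approx -1569.0 + 11.314 i$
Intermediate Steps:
$w{\left(z \right)} = \sqrt{2 + z}$ ($w{\left(z \right)} = \sqrt{z + \left(5 - 3\right)} = \sqrt{z + 2} = \sqrt{2 + z}$)
$J{\left(U \right)} = 369$
$q{\left(c \right)} = -24 - 4 c$ ($q{\left(c \right)} = \left(c + \left(6 + 0\right)\right) \left(-4\right) = \left(c + 6\right) \left(-4\right) = \left(6 + c\right) \left(-4\right) = -24 - 4 c$)
$q{\left(294 - w{\left(-10 \right)} \right)} - J{\left(-317 \right)} = \left(-24 - 4 \left(294 - \sqrt{2 - 10}\right)\right) - 369 = \left(-24 - 4 \left(294 - \sqrt{-8}\right)\right) - 369 = \left(-24 - 4 \left(294 - 2 i \sqrt{2}\right)\right) - 369 = \left(-24 - \left(1176 - 8 i \sqrt{2}\right)\right) - 369 = \left(-1200 + 8 i \sqrt{2}\right) - 369 = -1569 + 8 i \sqrt{2}$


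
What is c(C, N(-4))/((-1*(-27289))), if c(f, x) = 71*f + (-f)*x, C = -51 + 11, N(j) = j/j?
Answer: -2800/27289 ≈ -0.10261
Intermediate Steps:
N(j) = 1
C = -40
c(f, x) = 71*f - f*x
c(C, N(-4))/((-1*(-27289))) = (-40*(71 - 1*1))/((-1*(-27289))) = -40*(71 - 1)/27289 = -40*70*(1/27289) = -2800*1/27289 = -2800/27289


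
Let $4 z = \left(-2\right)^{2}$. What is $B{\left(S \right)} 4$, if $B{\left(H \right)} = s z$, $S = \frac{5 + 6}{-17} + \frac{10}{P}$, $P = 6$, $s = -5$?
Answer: $-20$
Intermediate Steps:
$S = \frac{52}{51}$ ($S = \frac{5 + 6}{-17} + \frac{10}{6} = 11 \left(- \frac{1}{17}\right) + 10 \cdot \frac{1}{6} = - \frac{11}{17} + \frac{5}{3} = \frac{52}{51} \approx 1.0196$)
$z = 1$ ($z = \frac{\left(-2\right)^{2}}{4} = \frac{1}{4} \cdot 4 = 1$)
$B{\left(H \right)} = -5$ ($B{\left(H \right)} = \left(-5\right) 1 = -5$)
$B{\left(S \right)} 4 = \left(-5\right) 4 = -20$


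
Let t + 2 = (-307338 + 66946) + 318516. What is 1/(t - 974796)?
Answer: -1/896674 ≈ -1.1152e-6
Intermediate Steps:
t = 78122 (t = -2 + ((-307338 + 66946) + 318516) = -2 + (-240392 + 318516) = -2 + 78124 = 78122)
1/(t - 974796) = 1/(78122 - 974796) = 1/(-896674) = -1/896674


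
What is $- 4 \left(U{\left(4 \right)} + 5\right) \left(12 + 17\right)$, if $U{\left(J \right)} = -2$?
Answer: $-348$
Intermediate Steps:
$- 4 \left(U{\left(4 \right)} + 5\right) \left(12 + 17\right) = - 4 \left(-2 + 5\right) \left(12 + 17\right) = \left(-4\right) 3 \cdot 29 = \left(-12\right) 29 = -348$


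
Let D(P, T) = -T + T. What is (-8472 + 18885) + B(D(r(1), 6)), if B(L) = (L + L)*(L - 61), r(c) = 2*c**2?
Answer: 10413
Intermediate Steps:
D(P, T) = 0
B(L) = 2*L*(-61 + L) (B(L) = (2*L)*(-61 + L) = 2*L*(-61 + L))
(-8472 + 18885) + B(D(r(1), 6)) = (-8472 + 18885) + 2*0*(-61 + 0) = 10413 + 2*0*(-61) = 10413 + 0 = 10413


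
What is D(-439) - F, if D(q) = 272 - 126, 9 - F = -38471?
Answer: -38334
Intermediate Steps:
F = 38480 (F = 9 - 1*(-38471) = 9 + 38471 = 38480)
D(q) = 146
D(-439) - F = 146 - 1*38480 = 146 - 38480 = -38334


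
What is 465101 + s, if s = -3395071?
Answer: -2929970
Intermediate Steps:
465101 + s = 465101 - 3395071 = -2929970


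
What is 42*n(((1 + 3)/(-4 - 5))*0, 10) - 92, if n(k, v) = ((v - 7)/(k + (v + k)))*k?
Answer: -92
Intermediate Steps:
n(k, v) = k*(-7 + v)/(v + 2*k) (n(k, v) = ((-7 + v)/(k + (k + v)))*k = ((-7 + v)/(v + 2*k))*k = k*(-7 + v)/(v + 2*k))
42*n(((1 + 3)/(-4 - 5))*0, 10) - 92 = 42*((((1 + 3)/(-4 - 5))*0)*(-7 + 10)/(10 + 2*(((1 + 3)/(-4 - 5))*0))) - 92 = 42*(((4/(-9))*0)*3/(10 + 2*((4/(-9))*0))) - 92 = 42*(((4*(-⅑))*0)*3/(10 + 2*((4*(-⅑))*0))) - 92 = 42*(-4/9*0*3/(10 + 2*(-4/9*0))) - 92 = 42*(0*3/(10 + 2*0)) - 92 = 42*(0*3/(10 + 0)) - 92 = 42*(0*3/10) - 92 = 42*(0*(⅒)*3) - 92 = 42*0 - 92 = 0 - 92 = -92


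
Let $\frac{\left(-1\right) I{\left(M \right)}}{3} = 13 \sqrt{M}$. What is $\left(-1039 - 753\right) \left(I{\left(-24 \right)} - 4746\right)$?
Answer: $8504832 + 139776 i \sqrt{6} \approx 8.5048 \cdot 10^{6} + 3.4238 \cdot 10^{5} i$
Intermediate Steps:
$I{\left(M \right)} = - 39 \sqrt{M}$ ($I{\left(M \right)} = - 3 \cdot 13 \sqrt{M} = - 39 \sqrt{M}$)
$\left(-1039 - 753\right) \left(I{\left(-24 \right)} - 4746\right) = \left(-1039 - 753\right) \left(- 39 \sqrt{-24} - 4746\right) = - 1792 \left(- 39 \cdot 2 i \sqrt{6} - 4746\right) = - 1792 \left(- 78 i \sqrt{6} - 4746\right) = - 1792 \left(-4746 - 78 i \sqrt{6}\right) = 8504832 + 139776 i \sqrt{6}$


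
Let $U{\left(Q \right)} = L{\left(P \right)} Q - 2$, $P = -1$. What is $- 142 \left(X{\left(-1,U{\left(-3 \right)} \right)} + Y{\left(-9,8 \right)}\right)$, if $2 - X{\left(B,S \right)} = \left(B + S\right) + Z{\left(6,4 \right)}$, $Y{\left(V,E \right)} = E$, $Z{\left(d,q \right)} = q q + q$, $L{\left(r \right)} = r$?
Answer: $1420$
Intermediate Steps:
$Z{\left(d,q \right)} = q + q^{2}$ ($Z{\left(d,q \right)} = q^{2} + q = q + q^{2}$)
$U{\left(Q \right)} = -2 - Q$ ($U{\left(Q \right)} = - Q - 2 = -2 - Q$)
$X{\left(B,S \right)} = -18 - B - S$ ($X{\left(B,S \right)} = 2 - \left(\left(B + S\right) + 4 \left(1 + 4\right)\right) = 2 - \left(\left(B + S\right) + 4 \cdot 5\right) = 2 - \left(\left(B + S\right) + 20\right) = 2 - \left(20 + B + S\right) = -18 - B - S$)
$- 142 \left(X{\left(-1,U{\left(-3 \right)} \right)} + Y{\left(-9,8 \right)}\right) = - 142 \left(\left(-18 - -1 - \left(-2 - -3\right)\right) + 8\right) = - 142 \left(\left(-18 + 1 - \left(-2 + 3\right)\right) + 8\right) = - 142 \left(\left(-18 + 1 - 1\right) + 8\right) = - 142 \left(-18 + 8\right) = \left(-142\right) \left(-10\right) = 1420$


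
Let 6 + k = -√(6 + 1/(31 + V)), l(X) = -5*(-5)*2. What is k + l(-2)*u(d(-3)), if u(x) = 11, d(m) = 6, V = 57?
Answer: 544 - 23*√22/44 ≈ 541.55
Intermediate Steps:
l(X) = 50 (l(X) = 25*2 = 50)
k = -6 - 23*√22/44 (k = -6 - √(6 + 1/(31 + 57)) = -6 - √(6 + 1/88) = -6 - √(529/88) = -6 - 23*√22/44 ≈ -8.4518)
k + l(-2)*u(d(-3)) = (-6 - 23*√22/44) + 50*11 = (-6 - 23*√22/44) + 550 = 544 - 23*√22/44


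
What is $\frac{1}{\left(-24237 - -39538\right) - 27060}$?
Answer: $- \frac{1}{11759} \approx -8.5041 \cdot 10^{-5}$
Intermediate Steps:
$\frac{1}{\left(-24237 - -39538\right) - 27060} = \frac{1}{\left(-24237 + 39538\right) - 27060} = \frac{1}{15301 - 27060} = \frac{1}{-11759} = - \frac{1}{11759}$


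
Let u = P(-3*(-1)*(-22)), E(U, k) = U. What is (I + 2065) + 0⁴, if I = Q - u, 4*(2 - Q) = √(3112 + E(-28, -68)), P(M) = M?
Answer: 2133 - √771/2 ≈ 2119.1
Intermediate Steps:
u = -66 (u = -3*(-1)*(-22) = 3*(-22) = -66)
Q = 2 - √771/2 (Q = 2 - √(3112 - 28)/4 = 2 - √771/2 ≈ -11.883)
I = 68 - √771/2 (I = (2 - √771/2) - 1*(-66) = (2 - √771/2) + 66 = 68 - √771/2 ≈ 54.117)
(I + 2065) + 0⁴ = ((68 - √771/2) + 2065) + 0⁴ = (2133 - √771/2) + 0 = 2133 - √771/2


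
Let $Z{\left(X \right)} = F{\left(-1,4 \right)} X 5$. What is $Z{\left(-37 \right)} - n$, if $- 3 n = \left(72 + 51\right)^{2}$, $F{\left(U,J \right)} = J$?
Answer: $4303$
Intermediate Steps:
$n = -5043$ ($n = - \frac{\left(72 + 51\right)^{2}}{3} = - \frac{123^{2}}{3} = \left(- \frac{1}{3}\right) 15129 = -5043$)
$Z{\left(X \right)} = 20 X$ ($Z{\left(X \right)} = 4 X 5 = 20 X$)
$Z{\left(-37 \right)} - n = 20 \left(-37\right) - -5043 = -740 + 5043 = 4303$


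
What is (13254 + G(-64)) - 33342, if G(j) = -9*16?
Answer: -20232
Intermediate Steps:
G(j) = -144
(13254 + G(-64)) - 33342 = (13254 - 144) - 33342 = 13110 - 33342 = -20232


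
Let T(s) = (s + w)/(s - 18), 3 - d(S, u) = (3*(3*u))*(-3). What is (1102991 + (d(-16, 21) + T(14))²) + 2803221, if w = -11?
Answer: 67684121/16 ≈ 4.2303e+6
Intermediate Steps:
d(S, u) = 3 + 27*u (d(S, u) = 3 - 3*(3*u)*(-3) = 3 - 9*u*(-3) = 3 - (-27)*u = 3 + 27*u)
T(s) = (-11 + s)/(-18 + s) (T(s) = (s - 11)/(s - 18) = (-11 + s)/(-18 + s))
(1102991 + (d(-16, 21) + T(14))²) + 2803221 = (1102991 + ((3 + 27*21) + (-11 + 14)/(-18 + 14))²) + 2803221 = (1102991 + ((3 + 567) + 3/(-4))²) + 2803221 = (1102991 + (570 - ¼*3)²) + 2803221 = (1102991 + (570 - ¾)²) + 2803221 = (1102991 + (2277/4)²) + 2803221 = (1102991 + 5184729/16) + 2803221 = 22832585/16 + 2803221 = 67684121/16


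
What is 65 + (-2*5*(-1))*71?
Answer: 775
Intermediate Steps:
65 + (-2*5*(-1))*71 = 65 - 10*(-1)*71 = 65 + 10*71 = 65 + 710 = 775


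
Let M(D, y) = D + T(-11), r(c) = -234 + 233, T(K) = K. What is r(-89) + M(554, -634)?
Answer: 542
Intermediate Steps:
r(c) = -1
M(D, y) = -11 + D (M(D, y) = D - 11 = -11 + D)
r(-89) + M(554, -634) = -1 + (-11 + 554) = -1 + 543 = 542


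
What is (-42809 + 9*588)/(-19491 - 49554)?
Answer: 37517/69045 ≈ 0.54337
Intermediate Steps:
(-42809 + 9*588)/(-19491 - 49554) = (-42809 + 5292)/(-69045) = -37517*(-1/69045) = 37517/69045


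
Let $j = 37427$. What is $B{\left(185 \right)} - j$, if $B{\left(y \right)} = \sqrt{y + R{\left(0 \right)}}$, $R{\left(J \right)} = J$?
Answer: $-37427 + \sqrt{185} \approx -37413.0$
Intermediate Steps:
$B{\left(y \right)} = \sqrt{y}$ ($B{\left(y \right)} = \sqrt{y + 0} = \sqrt{y}$)
$B{\left(185 \right)} - j = \sqrt{185} - 37427 = -37427 + \sqrt{185}$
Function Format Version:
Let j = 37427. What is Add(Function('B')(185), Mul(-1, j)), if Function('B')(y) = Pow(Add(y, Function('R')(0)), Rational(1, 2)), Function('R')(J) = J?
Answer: Add(-37427, Pow(185, Rational(1, 2))) ≈ -37413.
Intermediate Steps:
Function('B')(y) = Pow(y, Rational(1, 2)) (Function('B')(y) = Pow(Add(y, 0), Rational(1, 2)) = Pow(y, Rational(1, 2)))
Add(Function('B')(185), Mul(-1, j)) = Add(Pow(185, Rational(1, 2)), Mul(-1, 37427)) = Add(Pow(185, Rational(1, 2)), -37427) = Add(-37427, Pow(185, Rational(1, 2)))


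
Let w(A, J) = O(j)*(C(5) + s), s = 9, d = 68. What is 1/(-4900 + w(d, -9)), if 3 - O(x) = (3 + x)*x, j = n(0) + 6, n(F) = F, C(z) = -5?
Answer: -1/5104 ≈ -0.00019592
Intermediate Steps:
j = 6 (j = 0 + 6 = 6)
O(x) = 3 - x*(3 + x) (O(x) = 3 - (3 + x)*x = 3 - x*(3 + x))
w(A, J) = -204 (w(A, J) = (3 - 1*6**2 - 3*6)*(-5 + 9) = (3 - 1*36 - 18)*4 = (3 - 36 - 18)*4 = -51*4 = -204)
1/(-4900 + w(d, -9)) = 1/(-4900 - 204) = 1/(-5104) = -1/5104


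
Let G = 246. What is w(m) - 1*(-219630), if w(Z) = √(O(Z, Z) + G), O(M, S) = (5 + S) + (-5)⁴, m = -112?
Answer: 219630 + 2*√191 ≈ 2.1966e+5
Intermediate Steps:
O(M, S) = 630 + S (O(M, S) = (5 + S) + 625 = 630 + S)
w(Z) = √(876 + Z) (w(Z) = √((630 + Z) + 246) = √(876 + Z))
w(m) - 1*(-219630) = √(876 - 112) - 1*(-219630) = √764 + 219630 = 2*√191 + 219630 = 219630 + 2*√191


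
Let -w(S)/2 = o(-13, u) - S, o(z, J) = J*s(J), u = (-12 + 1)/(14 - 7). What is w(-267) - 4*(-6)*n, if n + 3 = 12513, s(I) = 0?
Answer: 299706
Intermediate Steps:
u = -11/7 ≈ -1.5714
o(z, J) = 0 (o(z, J) = J*0 = 0)
n = 12510 (n = -3 + 12513 = 12510)
w(S) = 2*S (w(S) = -2*(0 - S) = -(-2)*S = 2*S)
w(-267) - 4*(-6)*n = 2*(-267) - 4*(-6)*12510 = -534 - (-24)*12510 = -534 - 1*(-300240) = -534 + 300240 = 299706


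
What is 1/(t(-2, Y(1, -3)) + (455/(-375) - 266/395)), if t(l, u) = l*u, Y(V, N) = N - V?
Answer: 5925/36221 ≈ 0.16358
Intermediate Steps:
1/(t(-2, Y(1, -3)) + (455/(-375) - 266/395)) = 1/(-2*(-3 - 1*1) + (455/(-375) - 266/395)) = 1/(-2*(-3 - 1) + (455*(-1/375) - 266*1/395)) = 1/(-2*(-4) + (-91/75 - 266/395)) = 1/(8 - 11179/5925) = 1/(36221/5925) = 5925/36221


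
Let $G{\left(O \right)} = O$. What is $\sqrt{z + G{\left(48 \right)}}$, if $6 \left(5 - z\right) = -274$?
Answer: $\frac{2 \sqrt{222}}{3} \approx 9.9331$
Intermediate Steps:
$z = \frac{152}{3}$ ($z = 5 - - \frac{137}{3} = 5 + \frac{137}{3} = \frac{152}{3} \approx 50.667$)
$\sqrt{z + G{\left(48 \right)}} = \sqrt{\frac{152}{3} + 48} = \sqrt{\frac{296}{3}} = \frac{2 \sqrt{222}}{3}$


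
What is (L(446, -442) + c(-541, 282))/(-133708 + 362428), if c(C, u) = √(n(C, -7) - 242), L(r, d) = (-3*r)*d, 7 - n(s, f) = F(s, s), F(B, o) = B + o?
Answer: 49283/19060 + 11*√7/228720 ≈ 2.5858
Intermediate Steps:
n(s, f) = 7 - 2*s (n(s, f) = 7 - (s + s) = 7 - 2*s)
L(r, d) = -3*d*r
c(C, u) = √(-235 - 2*C) (c(C, u) = √((7 - 2*C) - 242) = √(-235 - 2*C))
(L(446, -442) + c(-541, 282))/(-133708 + 362428) = (-3*(-442)*446 + √(-235 - 2*(-541)))/(-133708 + 362428) = (591396 + √(-235 + 1082))/228720 = (591396 + √847)*(1/228720) = (591396 + 11*√7)*(1/228720) = 49283/19060 + 11*√7/228720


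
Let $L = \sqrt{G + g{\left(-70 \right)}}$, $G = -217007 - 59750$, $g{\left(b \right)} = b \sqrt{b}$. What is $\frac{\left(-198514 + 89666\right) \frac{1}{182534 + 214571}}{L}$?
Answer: $- \frac{108848}{397105 \sqrt{-276757 - 70 i \sqrt{70}}} \approx -5.5129 \cdot 10^{-7} - 0.00052103 i$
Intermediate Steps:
$g{\left(b \right)} = b^{\frac{3}{2}}$
$G = -276757$ ($G = -217007 - 59750 = -276757$)
$L = \sqrt{-276757 - 70 i \sqrt{70}}$ ($L = \sqrt{-276757 + \left(-70\right)^{\frac{3}{2}}} = \sqrt{-276757 - 70 i \sqrt{70}} \approx 0.557 - 526.08 i$)
$\frac{\left(-198514 + 89666\right) \frac{1}{182534 + 214571}}{L} = \frac{\left(-198514 + 89666\right) \frac{1}{182534 + 214571}}{\sqrt{-276757 - 70 i \sqrt{70}}} = \frac{\left(-108848\right) \frac{1}{397105}}{\sqrt{-276757 - 70 i \sqrt{70}}} = - \frac{108848}{397105 \sqrt{-276757 - 70 i \sqrt{70}}}$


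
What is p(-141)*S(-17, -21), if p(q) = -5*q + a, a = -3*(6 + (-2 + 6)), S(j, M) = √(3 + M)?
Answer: 2025*I*√2 ≈ 2863.8*I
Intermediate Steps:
a = -30 (a = -3*(6 + 4) = -3*10 = -30)
p(q) = -30 - 5*q (p(q) = -5*q - 30 = -30 - 5*q)
p(-141)*S(-17, -21) = (-30 - 5*(-141))*√(3 - 21) = (-30 + 705)*√(-18) = 675*(3*I*√2) = 2025*I*√2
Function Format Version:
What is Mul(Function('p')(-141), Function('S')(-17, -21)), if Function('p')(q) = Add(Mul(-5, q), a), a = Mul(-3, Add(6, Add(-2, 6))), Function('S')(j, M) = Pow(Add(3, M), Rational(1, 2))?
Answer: Mul(2025, I, Pow(2, Rational(1, 2))) ≈ Mul(2863.8, I)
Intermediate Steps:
a = -30 (a = Mul(-3, Add(6, 4)) = Mul(-3, 10) = -30)
Function('p')(q) = Add(-30, Mul(-5, q)) (Function('p')(q) = Add(Mul(-5, q), -30) = Add(-30, Mul(-5, q)))
Mul(Function('p')(-141), Function('S')(-17, -21)) = Mul(Add(-30, Mul(-5, -141)), Pow(Add(3, -21), Rational(1, 2))) = Mul(Add(-30, 705), Pow(-18, Rational(1, 2))) = Mul(675, Mul(3, I, Pow(2, Rational(1, 2)))) = Mul(2025, I, Pow(2, Rational(1, 2)))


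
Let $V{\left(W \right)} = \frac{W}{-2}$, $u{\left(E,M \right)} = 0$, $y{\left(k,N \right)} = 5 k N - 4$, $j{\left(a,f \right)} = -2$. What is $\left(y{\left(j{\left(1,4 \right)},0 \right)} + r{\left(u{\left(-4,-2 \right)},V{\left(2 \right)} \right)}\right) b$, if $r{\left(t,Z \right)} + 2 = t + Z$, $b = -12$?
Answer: $84$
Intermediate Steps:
$y{\left(k,N \right)} = -4 + 5 N k$ ($y{\left(k,N \right)} = 5 N k - 4 = -4 + 5 N k$)
$V{\left(W \right)} = - \frac{W}{2}$ ($V{\left(W \right)} = W \left(- \frac{1}{2}\right) = - \frac{W}{2}$)
$r{\left(t,Z \right)} = -2 + Z + t$ ($r{\left(t,Z \right)} = -2 + \left(t + Z\right) = -2 + \left(Z + t\right) = -2 + Z + t$)
$\left(y{\left(j{\left(1,4 \right)},0 \right)} + r{\left(u{\left(-4,-2 \right)},V{\left(2 \right)} \right)}\right) b = \left(\left(-4 + 5 \cdot 0 \left(-2\right)\right) - 3\right) \left(-12\right) = \left(\left(-4 + 0\right) - 3\right) \left(-12\right) = \left(-4 - 3\right) \left(-12\right) = \left(-7\right) \left(-12\right) = 84$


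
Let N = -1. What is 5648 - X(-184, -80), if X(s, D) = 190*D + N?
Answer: 20849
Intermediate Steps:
X(s, D) = -1 + 190*D (X(s, D) = 190*D - 1 = -1 + 190*D)
5648 - X(-184, -80) = 5648 - (-1 + 190*(-80)) = 5648 - (-1 - 15200) = 5648 - 1*(-15201) = 5648 + 15201 = 20849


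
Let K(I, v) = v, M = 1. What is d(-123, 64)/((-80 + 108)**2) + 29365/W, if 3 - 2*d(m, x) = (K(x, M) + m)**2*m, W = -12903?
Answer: 23575929385/20231904 ≈ 1165.3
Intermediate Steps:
d(m, x) = 3/2 - m*(1 + m)**2/2 (d(m, x) = 3/2 - (1 + m)**2*m/2 = 3/2 - m*(1 + m)**2/2)
d(-123, 64)/((-80 + 108)**2) + 29365/W = (3/2 - 1/2*(-123)*(1 - 123)**2)/((-80 + 108)**2) + 29365/(-12903) = (3/2 - 1/2*(-123)*(-122)**2)/(28**2) + 29365*(-1/12903) = (3/2 - 1/2*(-123)*14884)/784 - 29365/12903 = (3/2 + 915366)*(1/784) - 29365/12903 = (1830735/2)*(1/784) - 29365/12903 = 1830735/1568 - 29365/12903 = 23575929385/20231904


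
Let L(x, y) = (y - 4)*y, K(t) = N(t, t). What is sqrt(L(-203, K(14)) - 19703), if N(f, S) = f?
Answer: I*sqrt(19563) ≈ 139.87*I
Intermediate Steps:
K(t) = t
L(x, y) = y*(-4 + y) (L(x, y) = (-4 + y)*y = y*(-4 + y))
sqrt(L(-203, K(14)) - 19703) = sqrt(14*(-4 + 14) - 19703) = sqrt(14*10 - 19703) = sqrt(140 - 19703) = sqrt(-19563) = I*sqrt(19563)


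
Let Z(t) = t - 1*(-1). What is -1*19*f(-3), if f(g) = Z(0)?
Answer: -19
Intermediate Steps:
Z(t) = 1 + t (Z(t) = t + 1 = 1 + t)
f(g) = 1 (f(g) = 1 + 0 = 1)
-1*19*f(-3) = -1*19 = -19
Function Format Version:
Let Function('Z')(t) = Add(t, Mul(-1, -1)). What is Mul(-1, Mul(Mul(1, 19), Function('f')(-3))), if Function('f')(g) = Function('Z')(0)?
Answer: -19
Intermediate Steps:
Function('Z')(t) = Add(1, t) (Function('Z')(t) = Add(t, 1) = Add(1, t))
Function('f')(g) = 1 (Function('f')(g) = Add(1, 0) = 1)
Mul(-1, Mul(Mul(1, 19), Function('f')(-3))) = Mul(-1, Mul(Mul(1, 19), 1)) = Mul(-1, Mul(19, 1)) = Mul(-1, 19) = -19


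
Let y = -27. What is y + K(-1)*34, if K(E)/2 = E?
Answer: -95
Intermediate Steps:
K(E) = 2*E
y + K(-1)*34 = -27 + (2*(-1))*34 = -27 - 2*34 = -27 - 68 = -95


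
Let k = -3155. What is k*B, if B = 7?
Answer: -22085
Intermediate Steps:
k*B = -3155*7 = -22085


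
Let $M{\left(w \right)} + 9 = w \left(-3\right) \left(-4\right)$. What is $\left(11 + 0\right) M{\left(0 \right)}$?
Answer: $-99$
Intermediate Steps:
$M{\left(w \right)} = -9 + 12 w$ ($M{\left(w \right)} = -9 + w \left(-3\right) \left(-4\right) = -9 + - 3 w \left(-4\right) = -9 + 12 w$)
$\left(11 + 0\right) M{\left(0 \right)} = \left(11 + 0\right) \left(-9 + 12 \cdot 0\right) = 11 \left(-9 + 0\right) = 11 \left(-9\right) = -99$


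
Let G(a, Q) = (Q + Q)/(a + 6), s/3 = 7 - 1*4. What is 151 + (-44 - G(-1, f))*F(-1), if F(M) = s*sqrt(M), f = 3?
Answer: 151 - 2034*I/5 ≈ 151.0 - 406.8*I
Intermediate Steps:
s = 9 (s = 3*(7 - 1*4) = 3*(7 - 4) = 3*3 = 9)
G(a, Q) = 2*Q/(6 + a) (G(a, Q) = (2*Q)/(6 + a) = 2*Q/(6 + a))
F(M) = 9*sqrt(M)
151 + (-44 - G(-1, f))*F(-1) = 151 + (-44 - 2*3/(6 - 1))*(9*sqrt(-1)) = 151 + (-44 - 2*3/5)*(9*I) = 151 + (-44 - 1*6/5)*(9*I) = 151 + (-44 - 6/5)*(9*I) = 151 - 2034*I/5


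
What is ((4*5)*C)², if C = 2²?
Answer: 6400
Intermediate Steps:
C = 4
((4*5)*C)² = ((4*5)*4)² = (20*4)² = 80² = 6400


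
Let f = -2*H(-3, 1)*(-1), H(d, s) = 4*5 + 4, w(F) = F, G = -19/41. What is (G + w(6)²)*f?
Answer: 69936/41 ≈ 1705.8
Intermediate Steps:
G = -19/41 (G = -19*1/41 = -19/41 ≈ -0.46341)
H(d, s) = 24 (H(d, s) = 20 + 4 = 24)
f = 48 (f = -2*24*(-1) = -48*(-1) = 48)
(G + w(6)²)*f = (-19/41 + 6²)*48 = (-19/41 + 36)*48 = (1457/41)*48 = 69936/41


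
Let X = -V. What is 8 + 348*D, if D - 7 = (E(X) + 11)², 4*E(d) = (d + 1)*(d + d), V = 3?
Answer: 70652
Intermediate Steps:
X = -3 (X = -1*3 = -3)
E(d) = d*(1 + d)/2 (E(d) = ((d + 1)*(d + d))/4 = ((1 + d)*(2*d))/4 = (2*d*(1 + d))/4 = d*(1 + d)/2)
D = 203 (D = 7 + ((½)*(-3)*(1 - 3) + 11)² = 7 + ((½)*(-3)*(-2) + 11)² = 7 + (3 + 11)² = 7 + 14² = 7 + 196 = 203)
8 + 348*D = 8 + 348*203 = 8 + 70644 = 70652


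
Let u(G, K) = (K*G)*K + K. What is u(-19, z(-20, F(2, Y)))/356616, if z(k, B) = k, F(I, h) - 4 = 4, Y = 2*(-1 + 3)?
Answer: -5/234 ≈ -0.021368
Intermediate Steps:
Y = 4 (Y = 2*2 = 4)
F(I, h) = 8 (F(I, h) = 4 + 4 = 8)
u(G, K) = K + G*K² (u(G, K) = (G*K)*K + K = G*K² + K = K + G*K²)
u(-19, z(-20, F(2, Y)))/356616 = -20*(1 - 19*(-20))/356616 = -20*(1 + 380)*(1/356616) = -20*381*(1/356616) = -7620*1/356616 = -5/234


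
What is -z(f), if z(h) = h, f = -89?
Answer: 89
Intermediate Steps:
-z(f) = -1*(-89) = 89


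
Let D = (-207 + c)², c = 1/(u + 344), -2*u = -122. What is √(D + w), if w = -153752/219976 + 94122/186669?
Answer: √46652221951100063457866251/32996812455 ≈ 207.00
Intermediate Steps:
u = 61 (u = -½*(-122) = 61)
c = 1/405 (c = 1/(61 + 344) = 1/405 ≈ 0.0024691)
w = -15865379/81473611 (w = -153752*1/219976 + 94122*(1/186669) = -19219/27497 + 1494/2963 = -15865379/81473611 ≈ -0.19473)
D = 7028139556/164025 (D = (-207 + 1/405)² = (-83834/405)² = 7028139556/164025 ≈ 42848.)
√(D + w) = √(7028139556/164025 - 15865379/81473611) = √(572605305920466241/13363709044275) = √46652221951100063457866251/32996812455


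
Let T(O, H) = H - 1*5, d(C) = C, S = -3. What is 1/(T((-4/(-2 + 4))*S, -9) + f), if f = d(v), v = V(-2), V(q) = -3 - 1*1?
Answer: -1/18 ≈ -0.055556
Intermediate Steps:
V(q) = -4 (V(q) = -3 - 1 = -4)
v = -4
T(O, H) = -5 + H (T(O, H) = H - 5 = -5 + H)
f = -4
1/(T((-4/(-2 + 4))*S, -9) + f) = 1/((-5 - 9) - 4) = 1/(-14 - 4) = 1/(-18) = -1/18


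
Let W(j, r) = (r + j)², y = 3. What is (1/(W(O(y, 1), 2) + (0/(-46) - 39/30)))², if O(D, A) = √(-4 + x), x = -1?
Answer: 100*I/(-7471*I + 1840*√5) ≈ -0.01027 + 0.005656*I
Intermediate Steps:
O(D, A) = I*√5 (O(D, A) = √(-4 - 1) = √(-5) = I*√5)
W(j, r) = (j + r)²
(1/(W(O(y, 1), 2) + (0/(-46) - 39/30)))² = (1/((I*√5 + 2)² + (0/(-46) - 39/30)))² = (1/((2 + I*√5)² + (0*(-1/46) - 39*1/30)))² = (1/((2 + I*√5)² + (0 - 13/10)))² = (1/((2 + I*√5)² - 13/10))² = (1/(-13/10 + (2 + I*√5)²))² = (-13/10 + (2 + I*√5)²)⁻²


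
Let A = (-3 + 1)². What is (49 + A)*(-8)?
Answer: -424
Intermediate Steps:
A = 4 (A = (-2)² = 4)
(49 + A)*(-8) = (49 + 4)*(-8) = 53*(-8) = -424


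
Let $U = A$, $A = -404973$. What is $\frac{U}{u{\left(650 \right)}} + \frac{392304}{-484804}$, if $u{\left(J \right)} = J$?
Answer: $- \frac{49146881973}{78780650} \approx -623.84$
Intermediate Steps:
$U = -404973$
$\frac{U}{u{\left(650 \right)}} + \frac{392304}{-484804} = - \frac{404973}{650} + \frac{392304}{-484804} = \left(-404973\right) \frac{1}{650} + 392304 \left(- \frac{1}{484804}\right) = - \frac{404973}{650} - \frac{98076}{121201} = - \frac{49146881973}{78780650}$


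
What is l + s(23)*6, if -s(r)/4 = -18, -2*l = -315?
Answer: 1179/2 ≈ 589.50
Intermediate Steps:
l = 315/2 (l = -½*(-315) = 315/2 ≈ 157.50)
s(r) = 72 (s(r) = -4*(-18) = 72)
l + s(23)*6 = 315/2 + 72*6 = 315/2 + 432 = 1179/2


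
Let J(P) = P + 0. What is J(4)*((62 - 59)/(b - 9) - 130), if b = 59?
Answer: -12994/25 ≈ -519.76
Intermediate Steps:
J(P) = P
J(4)*((62 - 59)/(b - 9) - 130) = 4*((62 - 59)/(59 - 9) - 130) = 4*(3/50 - 130) = 4*(-6497/50) = -12994/25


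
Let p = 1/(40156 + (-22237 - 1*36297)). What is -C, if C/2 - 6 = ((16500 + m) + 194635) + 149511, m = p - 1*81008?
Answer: -5139297431/9189 ≈ -5.5929e+5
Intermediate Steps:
p = -1/18378 (p = 1/(40156 + (-22237 - 36297)) = 1/(40156 - 58534) = 1/(-18378) = -1/18378 ≈ -5.4413e-5)
m = -1488765025/18378 (m = -1/18378 - 1*81008 = -1/18378 - 81008 = -1488765025/18378 ≈ -81008.)
C = 5139297431/9189 (C = 12 + 2*(((16500 - 1488765025/18378) + 194635) + 149511) = 12 + 2*((-1185528025/18378 + 194635) + 149511) = 12 + 2*(2391474005/18378 + 149511) = 12 + 2*(5139187163/18378) = 12 + 5139187163/9189 = 5139297431/9189 ≈ 5.5929e+5)
-C = -1*5139297431/9189 = -5139297431/9189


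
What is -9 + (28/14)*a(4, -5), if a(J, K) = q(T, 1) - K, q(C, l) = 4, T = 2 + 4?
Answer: 9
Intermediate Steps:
T = 6
a(J, K) = 4 - K
-9 + (28/14)*a(4, -5) = -9 + (28/14)*(4 - 1*(-5)) = -9 + (28*(1/14))*(4 + 5) = -9 + 2*9 = -9 + 18 = 9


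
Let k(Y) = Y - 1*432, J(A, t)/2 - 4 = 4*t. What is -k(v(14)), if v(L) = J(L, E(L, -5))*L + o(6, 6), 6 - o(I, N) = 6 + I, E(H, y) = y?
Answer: 886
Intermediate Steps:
J(A, t) = 8 + 8*t (J(A, t) = 8 + 2*(4*t) = 8 + 8*t)
o(I, N) = -I (o(I, N) = 6 - (6 + I) = 6 + (-6 - I) = -I)
v(L) = -6 - 32*L (v(L) = (8 + 8*(-5))*L - 1*6 = (8 - 40)*L - 6 = -32*L - 6 = -6 - 32*L)
k(Y) = -432 + Y (k(Y) = Y - 432 = -432 + Y)
-k(v(14)) = -(-432 + (-6 - 32*14)) = -(-432 + (-6 - 448)) = -(-432 - 454) = -1*(-886) = 886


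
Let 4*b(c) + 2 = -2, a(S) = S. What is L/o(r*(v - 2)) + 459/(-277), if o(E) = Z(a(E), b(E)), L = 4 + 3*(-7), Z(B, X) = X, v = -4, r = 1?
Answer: 4250/277 ≈ 15.343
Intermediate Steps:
b(c) = -1 (b(c) = -½ + (¼)*(-2) = -½ - ½ = -1)
L = -17 (L = 4 - 21 = -17)
o(E) = -1
L/o(r*(v - 2)) + 459/(-277) = -17/(-1) + 459/(-277) = -17*(-1) + 459*(-1/277) = 17 - 459/277 = 4250/277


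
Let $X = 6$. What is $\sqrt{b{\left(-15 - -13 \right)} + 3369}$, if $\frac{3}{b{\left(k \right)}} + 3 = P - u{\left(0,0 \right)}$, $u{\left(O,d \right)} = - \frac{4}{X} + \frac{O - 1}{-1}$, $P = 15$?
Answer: $\frac{2 \sqrt{1031835}}{35} \approx 58.045$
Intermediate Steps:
$u{\left(O,d \right)} = \frac{1}{3} - O$ ($u{\left(O,d \right)} = - \frac{4}{6} + \frac{O - 1}{-1} = \left(-4\right) \frac{1}{6} + \left(O - 1\right) \left(-1\right) = - \frac{2}{3} + \left(-1 + O\right) \left(-1\right) = - \frac{2}{3} - \left(-1 + O\right) = \frac{1}{3} - O$)
$b{\left(k \right)} = \frac{9}{35}$ ($b{\left(k \right)} = \frac{3}{-3 + \left(15 - \left(\frac{1}{3} - 0\right)\right)} = \frac{3}{-3 + \left(15 - \left(\frac{1}{3} + 0\right)\right)} = \frac{3}{-3 + \left(15 - \frac{1}{3}\right)} = \frac{3}{-3 + \frac{44}{3}} = \frac{3}{\frac{35}{3}} = 3 \cdot \frac{3}{35} = \frac{9}{35}$)
$\sqrt{b{\left(-15 - -13 \right)} + 3369} = \sqrt{\frac{9}{35} + 3369} = \sqrt{\frac{117924}{35}} = \frac{2 \sqrt{1031835}}{35}$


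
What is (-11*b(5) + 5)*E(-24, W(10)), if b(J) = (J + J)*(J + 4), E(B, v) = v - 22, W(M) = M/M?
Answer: 20685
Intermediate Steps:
W(M) = 1
E(B, v) = -22 + v
b(J) = 2*J*(4 + J) (b(J) = (2*J)*(4 + J) = 2*J*(4 + J))
(-11*b(5) + 5)*E(-24, W(10)) = (-22*5*(4 + 5) + 5)*(-22 + 1) = (-22*5*9 + 5)*(-21) = (-11*90 + 5)*(-21) = (-990 + 5)*(-21) = -985*(-21) = 20685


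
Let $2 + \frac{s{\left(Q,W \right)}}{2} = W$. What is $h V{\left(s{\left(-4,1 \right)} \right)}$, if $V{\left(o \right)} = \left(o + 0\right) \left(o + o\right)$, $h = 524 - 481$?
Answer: $344$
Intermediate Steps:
$h = 43$
$s{\left(Q,W \right)} = -4 + 2 W$
$V{\left(o \right)} = 2 o^{2}$ ($V{\left(o \right)} = o 2 o = 2 o^{2}$)
$h V{\left(s{\left(-4,1 \right)} \right)} = 43 \cdot 2 \left(-4 + 2 \cdot 1\right)^{2} = 43 \cdot 2 \left(-4 + 2\right)^{2} = 43 \cdot 2 \left(-2\right)^{2} = 43 \cdot 2 \cdot 4 = 43 \cdot 8 = 344$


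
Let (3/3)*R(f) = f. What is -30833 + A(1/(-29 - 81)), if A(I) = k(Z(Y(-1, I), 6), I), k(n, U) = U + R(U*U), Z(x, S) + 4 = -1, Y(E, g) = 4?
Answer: -373079409/12100 ≈ -30833.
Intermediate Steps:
R(f) = f
Z(x, S) = -5 (Z(x, S) = -4 - 1 = -5)
k(n, U) = U + U² (k(n, U) = U + U*U = U + U²)
A(I) = I*(1 + I)
-30833 + A(1/(-29 - 81)) = -30833 + (1 + 1/(-29 - 81))/(-29 - 81) = -30833 + (1 + 1/(-110))/(-110) = -30833 - (1 - 1/110)/110 = -30833 - 1/110*109/110 = -30833 - 109/12100 = -373079409/12100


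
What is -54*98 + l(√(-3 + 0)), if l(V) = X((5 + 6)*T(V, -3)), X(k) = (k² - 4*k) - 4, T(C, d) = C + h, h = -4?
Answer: -3547 - 1012*I*√3 ≈ -3547.0 - 1752.8*I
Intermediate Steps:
T(C, d) = -4 + C (T(C, d) = C - 4 = -4 + C)
X(k) = -4 + k² - 4*k
l(V) = 172 + (-44 + 11*V)² - 44*V (l(V) = -4 + ((5 + 6)*(-4 + V))² - 4*(5 + 6)*(-4 + V) = -4 + (11*(-4 + V))² - 44*(-4 + V) = -4 + (-44 + 11*V)² - 4*(-44 + 11*V) = -4 + (-44 + 11*V)² + (176 - 44*V) = 172 + (-44 + 11*V)² - 44*V)
-54*98 + l(√(-3 + 0)) = -54*98 + (2108 - 1012*√(-3 + 0) + 121*(√(-3 + 0))²) = -5292 + (2108 - 1012*I*√3 + 121*(√(-3))²) = -5292 + (2108 - 1012*I*√3 + 121*(I*√3)²) = -5292 + (2108 - 1012*I*√3 + 121*(-3)) = -5292 + (2108 - 1012*I*√3 - 363) = -5292 + (1745 - 1012*I*√3) = -3547 - 1012*I*√3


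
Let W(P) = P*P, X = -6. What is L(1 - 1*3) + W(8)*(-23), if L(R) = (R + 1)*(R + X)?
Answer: -1464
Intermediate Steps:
W(P) = P²
L(R) = (1 + R)*(-6 + R) (L(R) = (R + 1)*(R - 6) = (1 + R)*(-6 + R))
L(1 - 1*3) + W(8)*(-23) = (-6 + (1 - 1*3)² - 5*(1 - 1*3)) + 8²*(-23) = (-6 + (1 - 3)² - 5*(1 - 3)) + 64*(-23) = (-6 + (-2)² - 5*(-2)) - 1472 = (-6 + 4 + 10) - 1472 = 8 - 1472 = -1464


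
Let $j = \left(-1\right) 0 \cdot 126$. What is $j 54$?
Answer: $0$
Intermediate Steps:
$j = 0$ ($j = 0 \cdot 126 = 0$)
$j 54 = 0 \cdot 54 = 0$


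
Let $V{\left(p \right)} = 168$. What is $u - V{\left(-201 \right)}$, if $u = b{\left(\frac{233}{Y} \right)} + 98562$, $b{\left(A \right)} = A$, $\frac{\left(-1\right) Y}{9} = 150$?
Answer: $\frac{132831667}{1350} \approx 98394.0$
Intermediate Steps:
$Y = -1350$ ($Y = \left(-9\right) 150 = -1350$)
$u = \frac{133058467}{1350}$ ($u = \frac{233}{-1350} + 98562 = 233 \left(- \frac{1}{1350}\right) + 98562 = - \frac{233}{1350} + 98562 = \frac{133058467}{1350} \approx 98562.0$)
$u - V{\left(-201 \right)} = \frac{133058467}{1350} - 168 = \frac{132831667}{1350}$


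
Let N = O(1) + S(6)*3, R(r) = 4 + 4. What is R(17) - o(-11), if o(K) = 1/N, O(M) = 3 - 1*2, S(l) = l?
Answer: 151/19 ≈ 7.9474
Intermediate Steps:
R(r) = 8
O(M) = 1 (O(M) = 3 - 2 = 1)
N = 19 (N = 1 + 6*3 = 1 + 18 = 19)
o(K) = 1/19
R(17) - o(-11) = 8 - 1*1/19 = 8 - 1/19 = 151/19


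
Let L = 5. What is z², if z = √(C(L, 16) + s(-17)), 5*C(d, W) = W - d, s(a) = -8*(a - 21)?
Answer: 1531/5 ≈ 306.20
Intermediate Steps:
s(a) = 168 - 8*a (s(a) = -8*(-21 + a) = 168 - 8*a)
C(d, W) = -d/5 + W/5 (C(d, W) = (W - d)/5 = -d/5 + W/5)
z = √7655/5 (z = √((-⅕*5 + (⅕)*16) + (168 - 8*(-17))) = √((-1 + 16/5) + (168 + 136)) = √(11/5 + 304) = √(1531/5) = √7655/5 ≈ 17.499)
z² = (√7655/5)² = 1531/5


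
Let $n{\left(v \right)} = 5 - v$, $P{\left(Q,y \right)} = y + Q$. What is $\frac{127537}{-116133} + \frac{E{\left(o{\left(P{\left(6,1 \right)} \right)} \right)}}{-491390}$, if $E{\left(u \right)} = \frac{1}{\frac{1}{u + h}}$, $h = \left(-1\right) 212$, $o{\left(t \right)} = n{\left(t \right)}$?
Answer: $- \frac{31322776984}{28533297435} \approx -1.0978$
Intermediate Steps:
$P{\left(Q,y \right)} = Q + y$
$o{\left(t \right)} = 5 - t$
$h = -212$
$E{\left(u \right)} = -212 + u$ ($E{\left(u \right)} = \frac{1}{\frac{1}{u - 212}} = \frac{1}{\frac{1}{-212 + u}} = -212 + u$)
$\frac{127537}{-116133} + \frac{E{\left(o{\left(P{\left(6,1 \right)} \right)} \right)}}{-491390} = \frac{127537}{-116133} + \frac{-212 + \left(5 - \left(6 + 1\right)\right)}{-491390} = 127537 \left(- \frac{1}{116133}\right) + \left(-212 + \left(5 - 7\right)\right) \left(- \frac{1}{491390}\right) = - \frac{127537}{116133} + \left(-212 + \left(5 - 7\right)\right) \left(- \frac{1}{491390}\right) = - \frac{127537}{116133} + \left(-212 - 2\right) \left(- \frac{1}{491390}\right) = - \frac{127537}{116133} - - \frac{107}{245695} = - \frac{127537}{116133} + \frac{107}{245695} = - \frac{31322776984}{28533297435}$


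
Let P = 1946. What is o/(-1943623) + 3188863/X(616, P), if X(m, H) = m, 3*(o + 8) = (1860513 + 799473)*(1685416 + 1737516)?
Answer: -169395639276597/108842888 ≈ -1.5563e+6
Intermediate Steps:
o = 3034983732976 (o = -8 + ((1860513 + 799473)*(1685416 + 1737516))/3 = -8 + (2659986*3422932)/3 = -8 + (1/3)*9104951198952 = -8 + 3034983732984 = 3034983732976)
o/(-1943623) + 3188863/X(616, P) = 3034983732976/(-1943623) + 3188863/616 = 3034983732976*(-1/1943623) + 3188863*(1/616) = -3034983732976/1943623 + 3188863/616 = -169395639276597/108842888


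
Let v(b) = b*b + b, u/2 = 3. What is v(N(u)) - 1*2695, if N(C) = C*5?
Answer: -1765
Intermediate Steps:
u = 6 (u = 2*3 = 6)
N(C) = 5*C
v(b) = b + b² (v(b) = b² + b = b + b²)
v(N(u)) - 1*2695 = (5*6)*(1 + 5*6) - 1*2695 = 30*(1 + 30) - 2695 = 30*31 - 2695 = 930 - 2695 = -1765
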